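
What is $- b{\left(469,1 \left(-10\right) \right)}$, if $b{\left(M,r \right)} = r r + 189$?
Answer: $-289$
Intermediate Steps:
$b{\left(M,r \right)} = 189 + r^{2}$ ($b{\left(M,r \right)} = r^{2} + 189 = 189 + r^{2}$)
$- b{\left(469,1 \left(-10\right) \right)} = - (189 + \left(1 \left(-10\right)\right)^{2}) = - (189 + \left(-10\right)^{2}) = - (189 + 100) = \left(-1\right) 289 = -289$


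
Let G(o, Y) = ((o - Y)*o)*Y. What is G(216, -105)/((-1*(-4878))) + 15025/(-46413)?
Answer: -18776273755/12577923 ≈ -1492.8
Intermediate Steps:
G(o, Y) = Y*o*(o - Y) (G(o, Y) = (o*(o - Y))*Y = Y*o*(o - Y))
G(216, -105)/((-1*(-4878))) + 15025/(-46413) = (-105*216*(216 - 1*(-105)))/((-1*(-4878))) + 15025/(-46413) = -105*216*(216 + 105)/4878 + 15025*(-1/46413) = -105*216*321*(1/4878) - 15025/46413 = -7280280*1/4878 - 15025/46413 = -404460/271 - 15025/46413 = -18776273755/12577923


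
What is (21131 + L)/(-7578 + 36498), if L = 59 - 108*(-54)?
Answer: 13511/14460 ≈ 0.93437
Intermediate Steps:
L = 5891 (L = 59 + 5832 = 5891)
(21131 + L)/(-7578 + 36498) = (21131 + 5891)/(-7578 + 36498) = 27022/28920 = 27022*(1/28920) = 13511/14460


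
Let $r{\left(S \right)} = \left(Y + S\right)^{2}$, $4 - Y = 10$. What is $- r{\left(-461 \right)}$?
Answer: $-218089$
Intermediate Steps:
$Y = -6$ ($Y = 4 - 10 = -6$)
$r{\left(S \right)} = \left(-6 + S\right)^{2}$
$- r{\left(-461 \right)} = - \left(-6 - 461\right)^{2} = - \left(-467\right)^{2} = \left(-1\right) 218089 = -218089$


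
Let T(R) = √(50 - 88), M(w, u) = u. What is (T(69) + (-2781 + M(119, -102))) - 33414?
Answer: -36297 + I*√38 ≈ -36297.0 + 6.1644*I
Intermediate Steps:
T(R) = I*√38 (T(R) = √(-38) = I*√38)
(T(69) + (-2781 + M(119, -102))) - 33414 = (I*√38 + (-2781 - 102)) - 33414 = (I*√38 - 2883) - 33414 = (-2883 + I*√38) - 33414 = -36297 + I*√38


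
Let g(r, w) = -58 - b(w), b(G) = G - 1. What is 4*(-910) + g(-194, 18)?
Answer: -3715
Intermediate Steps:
b(G) = -1 + G
g(r, w) = -57 - w (g(r, w) = -58 - (-1 + w) = -58 + (1 - w) = -57 - w)
4*(-910) + g(-194, 18) = 4*(-910) + (-57 - 1*18) = -3640 + (-57 - 18) = -3640 - 75 = -3715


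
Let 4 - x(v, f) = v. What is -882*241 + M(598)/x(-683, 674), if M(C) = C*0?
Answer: -212562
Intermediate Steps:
x(v, f) = 4 - v
M(C) = 0
-882*241 + M(598)/x(-683, 674) = -882*241 + 0/(4 - 1*(-683)) = -212562 + 0/(4 + 683) = -212562 + 0/687 = -212562 + 0*(1/687) = -212562 + 0 = -212562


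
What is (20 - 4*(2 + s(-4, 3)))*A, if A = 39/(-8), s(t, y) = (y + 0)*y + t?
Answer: 39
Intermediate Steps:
s(t, y) = t + y² (s(t, y) = y*y + t = y² + t = t + y²)
A = -39/8 (A = 39*(-⅛) = -39/8 ≈ -4.8750)
(20 - 4*(2 + s(-4, 3)))*A = (20 - 4*(2 + (-4 + 3²)))*(-39/8) = (20 - 4*(2 + (-4 + 9)))*(-39/8) = (20 - 4*(2 + 5))*(-39/8) = (20 - 4*7)*(-39/8) = (20 - 28)*(-39/8) = -8*(-39/8) = 39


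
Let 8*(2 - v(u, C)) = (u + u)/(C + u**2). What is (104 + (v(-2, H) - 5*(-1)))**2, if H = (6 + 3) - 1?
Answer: 7102225/576 ≈ 12330.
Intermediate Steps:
H = 8 (H = 9 - 1 = 8)
v(u, C) = 2 - u/(4*(C + u**2)) (v(u, C) = 2 - (u + u)/(8*(C + u**2)) = 2 - 2*u/(8*(C + u**2)) = 2 - u/(4*(C + u**2)))
(104 + (v(-2, H) - 5*(-1)))**2 = (104 + ((2*8 + 2*(-2)**2 - 1/4*(-2))/(8 + (-2)**2) - 5*(-1)))**2 = (104 + ((16 + 2*4 + 1/2)/(8 + 4) + 5))**2 = (104 + ((16 + 8 + 1/2)/12 + 5))**2 = (104 + ((1/12)*(49/2) + 5))**2 = (104 + (49/24 + 5))**2 = (104 + 169/24)**2 = (2665/24)**2 = 7102225/576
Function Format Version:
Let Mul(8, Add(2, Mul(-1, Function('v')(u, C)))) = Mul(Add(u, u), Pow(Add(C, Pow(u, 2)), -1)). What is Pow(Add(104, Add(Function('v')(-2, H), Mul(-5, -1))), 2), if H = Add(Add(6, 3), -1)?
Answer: Rational(7102225, 576) ≈ 12330.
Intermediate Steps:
H = 8 (H = Add(9, -1) = 8)
Function('v')(u, C) = Add(2, Mul(Rational(-1, 4), u, Pow(Add(C, Pow(u, 2)), -1))) (Function('v')(u, C) = Add(2, Mul(Rational(-1, 8), Mul(Add(u, u), Pow(Add(C, Pow(u, 2)), -1)))) = Add(2, Mul(Rational(-1, 8), Mul(Mul(2, u), Pow(Add(C, Pow(u, 2)), -1)))) = Add(2, Mul(Rational(-1, 8), Mul(2, u, Pow(Add(C, Pow(u, 2)), -1)))) = Add(2, Mul(Rational(-1, 4), u, Pow(Add(C, Pow(u, 2)), -1))))
Pow(Add(104, Add(Function('v')(-2, H), Mul(-5, -1))), 2) = Pow(Add(104, Add(Mul(Pow(Add(8, Pow(-2, 2)), -1), Add(Mul(2, 8), Mul(2, Pow(-2, 2)), Mul(Rational(-1, 4), -2))), Mul(-5, -1))), 2) = Pow(Add(104, Add(Mul(Pow(Add(8, 4), -1), Add(16, Mul(2, 4), Rational(1, 2))), 5)), 2) = Pow(Add(104, Add(Mul(Pow(12, -1), Add(16, 8, Rational(1, 2))), 5)), 2) = Pow(Add(104, Add(Mul(Rational(1, 12), Rational(49, 2)), 5)), 2) = Pow(Add(104, Add(Rational(49, 24), 5)), 2) = Pow(Add(104, Rational(169, 24)), 2) = Pow(Rational(2665, 24), 2) = Rational(7102225, 576)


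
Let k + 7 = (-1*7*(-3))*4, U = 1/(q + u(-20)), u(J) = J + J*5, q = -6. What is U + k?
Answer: 9701/126 ≈ 76.992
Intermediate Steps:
u(J) = 6*J (u(J) = J + 5*J = 6*J)
U = -1/126 (U = 1/(-6 + 6*(-20)) = 1/(-6 - 120) = 1/(-126) = -1/126 ≈ -0.0079365)
k = 77 (k = -7 + (-1*7*(-3))*4 = -7 - 7*(-3)*4 = -7 + 21*4 = -7 + 84 = 77)
U + k = -1/126 + 77 = 9701/126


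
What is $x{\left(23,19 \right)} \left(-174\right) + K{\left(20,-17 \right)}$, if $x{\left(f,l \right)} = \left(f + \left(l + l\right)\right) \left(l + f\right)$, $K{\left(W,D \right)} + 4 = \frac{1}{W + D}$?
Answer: $- \frac{1337375}{3} \approx -4.4579 \cdot 10^{5}$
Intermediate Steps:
$K{\left(W,D \right)} = -4 + \frac{1}{D + W}$ ($K{\left(W,D \right)} = -4 + \frac{1}{W + D} = -4 + \frac{1}{D + W}$)
$x{\left(f,l \right)} = \left(f + l\right) \left(f + 2 l\right)$ ($x{\left(f,l \right)} = \left(f + 2 l\right) \left(f + l\right) = \left(f + l\right) \left(f + 2 l\right)$)
$x{\left(23,19 \right)} \left(-174\right) + K{\left(20,-17 \right)} = \left(23^{2} + 2 \cdot 19^{2} + 3 \cdot 23 \cdot 19\right) \left(-174\right) + \frac{1 - -68 - 80}{-17 + 20} = \left(529 + 2 \cdot 361 + 1311\right) \left(-174\right) + \frac{1 + 68 - 80}{3} = \left(529 + 722 + 1311\right) \left(-174\right) + \frac{1}{3} \left(-11\right) = 2562 \left(-174\right) - \frac{11}{3} = -445788 - \frac{11}{3} = - \frac{1337375}{3}$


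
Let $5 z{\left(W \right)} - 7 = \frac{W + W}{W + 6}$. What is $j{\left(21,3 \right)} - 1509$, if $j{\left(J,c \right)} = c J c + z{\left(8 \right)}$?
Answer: $- \frac{46143}{35} \approx -1318.4$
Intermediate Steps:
$z{\left(W \right)} = \frac{7}{5} + \frac{2 W}{5 \left(6 + W\right)}$ ($z{\left(W \right)} = \frac{7}{5} + \frac{\left(W + W\right) \frac{1}{W + 6}}{5} = \frac{7}{5} + \frac{2 W \frac{1}{6 + W}}{5} = \frac{7}{5} + \frac{2 W}{5 \left(6 + W\right)}$)
$j{\left(J,c \right)} = \frac{57}{35} + J c^{2}$ ($j{\left(J,c \right)} = c J c + \frac{3 \left(14 + 3 \cdot 8\right)}{5 \left(6 + 8\right)} = J c c + \frac{3 \left(14 + 24\right)}{5 \cdot 14} = J c^{2} + \frac{3}{5} \cdot \frac{1}{14} \cdot 38 = J c^{2} + \frac{57}{35} = \frac{57}{35} + J c^{2}$)
$j{\left(21,3 \right)} - 1509 = \left(\frac{57}{35} + 21 \cdot 3^{2}\right) - 1509 = \left(\frac{57}{35} + 21 \cdot 9\right) - 1509 = \left(\frac{57}{35} + 189\right) - 1509 = \frac{6672}{35} - 1509 = - \frac{46143}{35}$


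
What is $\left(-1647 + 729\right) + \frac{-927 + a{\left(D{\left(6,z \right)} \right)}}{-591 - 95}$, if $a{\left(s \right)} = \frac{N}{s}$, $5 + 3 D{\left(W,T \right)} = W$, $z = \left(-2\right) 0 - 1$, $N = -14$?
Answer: $- \frac{628779}{686} \approx -916.59$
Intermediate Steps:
$z = -1$ ($z = 0 - 1 = -1$)
$D{\left(W,T \right)} = - \frac{5}{3} + \frac{W}{3}$
$a{\left(s \right)} = - \frac{14}{s}$
$\left(-1647 + 729\right) + \frac{-927 + a{\left(D{\left(6,z \right)} \right)}}{-591 - 95} = \left(-1647 + 729\right) + \frac{-927 - \frac{14}{- \frac{5}{3} + \frac{1}{3} \cdot 6}}{-591 - 95} = -918 + \frac{-927 - \frac{14}{- \frac{5}{3} + 2}}{-686} = -918 + \left(-927 - 14 \frac{1}{\frac{1}{3}}\right) \left(- \frac{1}{686}\right) = -918 + \left(-927 - 42\right) \left(- \frac{1}{686}\right) = -918 - - \frac{969}{686} = -918 + \frac{969}{686} = - \frac{628779}{686}$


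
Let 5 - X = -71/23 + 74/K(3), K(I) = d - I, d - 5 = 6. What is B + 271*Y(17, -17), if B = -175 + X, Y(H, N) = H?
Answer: 407637/92 ≈ 4430.8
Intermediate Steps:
d = 11 (d = 5 + 6 = 11)
K(I) = 11 - I
X = -107/92 (X = 5 - (-71/23 + 74/(11 - 1*3)) = 5 - (-71*1/23 + 74/(11 - 3)) = 5 - (-71/23 + 74/8) = 5 - (-71/23 + 74*(⅛)) = 5 - (-71/23 + 37/4) = 5 - 1*567/92 = 5 - 567/92 = -107/92 ≈ -1.1630)
B = -16207/92 (B = -175 - 107/92 = -16207/92 ≈ -176.16)
B + 271*Y(17, -17) = -16207/92 + 271*17 = -16207/92 + 4607 = 407637/92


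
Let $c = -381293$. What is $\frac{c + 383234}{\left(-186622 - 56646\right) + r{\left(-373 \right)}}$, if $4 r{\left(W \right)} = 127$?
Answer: $- \frac{2588}{324315} \approx -0.0079799$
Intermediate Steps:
$r{\left(W \right)} = \frac{127}{4}$ ($r{\left(W \right)} = \frac{1}{4} \cdot 127 = \frac{127}{4}$)
$\frac{c + 383234}{\left(-186622 - 56646\right) + r{\left(-373 \right)}} = \frac{-381293 + 383234}{\left(-186622 - 56646\right) + \frac{127}{4}} = \frac{1941}{-243268 + \frac{127}{4}} = \frac{1941}{- \frac{972945}{4}} = 1941 \left(- \frac{4}{972945}\right) = - \frac{2588}{324315}$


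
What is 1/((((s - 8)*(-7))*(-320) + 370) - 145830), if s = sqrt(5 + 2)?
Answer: -1167/190413580 - 4*sqrt(7)/47603395 ≈ -6.3511e-6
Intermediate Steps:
s = sqrt(7) ≈ 2.6458
1/((((s - 8)*(-7))*(-320) + 370) - 145830) = 1/((((sqrt(7) - 8)*(-7))*(-320) + 370) - 145830) = 1/((((-8 + sqrt(7))*(-7))*(-320) + 370) - 145830) = 1/(((56 - 7*sqrt(7))*(-320) + 370) - 145830) = 1/(((-17920 + 2240*sqrt(7)) + 370) - 145830) = 1/((-17550 + 2240*sqrt(7)) - 145830) = 1/(-163380 + 2240*sqrt(7))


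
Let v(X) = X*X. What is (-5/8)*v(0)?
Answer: 0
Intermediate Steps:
v(X) = X**2
(-5/8)*v(0) = (-5/8)*0**2 = ((1/8)*(-5))*0 = -5/8*0 = 0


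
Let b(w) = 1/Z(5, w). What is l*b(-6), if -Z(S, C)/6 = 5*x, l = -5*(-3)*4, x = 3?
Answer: -⅔ ≈ -0.66667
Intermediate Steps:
l = 60 (l = 15*4 = 60)
Z(S, C) = -90 (Z(S, C) = -30*3 = -6*15 = -90)
b(w) = -1/90 (b(w) = 1/(-90) = -1/90)
l*b(-6) = 60*(-1/90) = -⅔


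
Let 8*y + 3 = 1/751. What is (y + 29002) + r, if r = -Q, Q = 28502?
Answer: 750437/1502 ≈ 499.63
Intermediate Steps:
r = -28502 (r = -1*28502 = -28502)
y = -563/1502 (y = -3/8 + (1/8)/751 = -3/8 + (1/8)*(1/751) = -3/8 + 1/6008 = -563/1502 ≈ -0.37483)
(y + 29002) + r = (-563/1502 + 29002) - 28502 = 43560441/1502 - 28502 = 750437/1502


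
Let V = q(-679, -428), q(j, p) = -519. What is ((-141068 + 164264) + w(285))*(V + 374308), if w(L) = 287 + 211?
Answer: 8856556566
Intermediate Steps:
w(L) = 498
V = -519
((-141068 + 164264) + w(285))*(V + 374308) = ((-141068 + 164264) + 498)*(-519 + 374308) = (23196 + 498)*373789 = 23694*373789 = 8856556566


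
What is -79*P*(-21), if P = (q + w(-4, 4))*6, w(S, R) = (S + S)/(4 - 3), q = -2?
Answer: -99540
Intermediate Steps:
w(S, R) = 2*S (w(S, R) = (2*S)/1 = (2*S)*1 = 2*S)
P = -60 (P = (-2 + 2*(-4))*6 = (-2 - 8)*6 = -10*6 = -60)
-79*P*(-21) = -79*(-60)*(-21) = 4740*(-21) = -99540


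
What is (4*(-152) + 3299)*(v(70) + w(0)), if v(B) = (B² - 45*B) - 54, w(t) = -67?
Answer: 4383639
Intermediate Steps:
v(B) = -54 + B² - 45*B
(4*(-152) + 3299)*(v(70) + w(0)) = (4*(-152) + 3299)*((-54 + 70² - 45*70) - 67) = (-608 + 3299)*((-54 + 4900 - 3150) - 67) = 2691*(1696 - 67) = 2691*1629 = 4383639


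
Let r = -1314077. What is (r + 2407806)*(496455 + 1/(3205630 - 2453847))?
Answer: 408208569254672914/751783 ≈ 5.4299e+11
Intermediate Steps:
(r + 2407806)*(496455 + 1/(3205630 - 2453847)) = (-1314077 + 2407806)*(496455 + 1/(3205630 - 2453847)) = 1093729*(496455 + 1/751783) = 1093729*(373226429266/751783) = 408208569254672914/751783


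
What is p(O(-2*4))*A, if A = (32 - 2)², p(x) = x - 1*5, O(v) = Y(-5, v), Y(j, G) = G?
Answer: -11700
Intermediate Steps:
O(v) = v
p(x) = -5 + x (p(x) = x - 5 = -5 + x)
A = 900 (A = 30² = 900)
p(O(-2*4))*A = (-5 - 2*4)*900 = (-5 - 8)*900 = -13*900 = -11700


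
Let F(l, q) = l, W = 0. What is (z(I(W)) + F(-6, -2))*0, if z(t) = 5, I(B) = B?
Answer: 0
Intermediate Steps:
(z(I(W)) + F(-6, -2))*0 = (5 - 6)*0 = -1*0 = 0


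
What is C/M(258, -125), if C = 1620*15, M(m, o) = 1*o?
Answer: -972/5 ≈ -194.40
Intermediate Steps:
M(m, o) = o
C = 24300
C/M(258, -125) = 24300/(-125) = 24300*(-1/125) = -972/5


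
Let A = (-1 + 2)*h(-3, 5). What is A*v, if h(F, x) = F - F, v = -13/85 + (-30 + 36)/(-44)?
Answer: 0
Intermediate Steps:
v = -541/1870 (v = -13*1/85 + 6*(-1/44) = -13/85 - 3/22 = -541/1870 ≈ -0.28930)
h(F, x) = 0
A = 0 (A = (-1 + 2)*0 = 1*0 = 0)
A*v = 0*(-541/1870) = 0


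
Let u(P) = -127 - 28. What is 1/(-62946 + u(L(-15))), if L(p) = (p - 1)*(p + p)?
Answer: -1/63101 ≈ -1.5848e-5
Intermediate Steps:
L(p) = 2*p*(-1 + p) (L(p) = (-1 + p)*(2*p) = 2*p*(-1 + p))
u(P) = -155
1/(-62946 + u(L(-15))) = 1/(-62946 - 155) = 1/(-63101) = -1/63101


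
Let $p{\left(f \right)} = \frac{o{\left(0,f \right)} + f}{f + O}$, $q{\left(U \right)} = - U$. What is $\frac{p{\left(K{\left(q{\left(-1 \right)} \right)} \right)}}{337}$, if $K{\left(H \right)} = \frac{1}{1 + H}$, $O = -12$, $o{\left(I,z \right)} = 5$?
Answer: $- \frac{11}{7751} \approx -0.0014192$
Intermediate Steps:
$p{\left(f \right)} = \frac{5 + f}{-12 + f}$ ($p{\left(f \right)} = \frac{5 + f}{f - 12} = \frac{5 + f}{-12 + f}$)
$\frac{p{\left(K{\left(q{\left(-1 \right)} \right)} \right)}}{337} = \frac{\frac{1}{-12 + \frac{1}{1 - -1}} \left(5 + \frac{1}{1 - -1}\right)}{337} = \frac{5 + \frac{1}{1 + 1}}{-12 + \frac{1}{1 + 1}} \cdot \frac{1}{337} = \frac{5 + \frac{1}{2}}{-12 + \frac{1}{2}} \cdot \frac{1}{337} = \frac{1}{- \frac{23}{2}} \cdot \frac{11}{2} \cdot \frac{1}{337} = \left(- \frac{2}{23}\right) \frac{11}{2} \cdot \frac{1}{337} = \left(- \frac{11}{23}\right) \frac{1}{337} = - \frac{11}{7751}$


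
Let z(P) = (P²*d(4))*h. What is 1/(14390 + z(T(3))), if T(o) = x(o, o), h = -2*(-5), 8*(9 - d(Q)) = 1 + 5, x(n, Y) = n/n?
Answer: 2/28945 ≈ 6.9097e-5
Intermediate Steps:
x(n, Y) = 1
d(Q) = 33/4 (d(Q) = 9 - (1 + 5)/8 = 9 - ⅛*6 = 9 - ¾ = 33/4)
h = 10
T(o) = 1
z(P) = 165*P²/2 (z(P) = (P²*(33/4))*10 = (33*P²/4)*10 = 165*P²/2)
1/(14390 + z(T(3))) = 1/(14390 + (165/2)*1²) = 1/(14390 + (165/2)*1) = 1/(14390 + 165/2) = 1/(28945/2) = 2/28945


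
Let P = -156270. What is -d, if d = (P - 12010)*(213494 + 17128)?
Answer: 38809070160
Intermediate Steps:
d = -38809070160 (d = (-156270 - 12010)*(213494 + 17128) = -168280*230622 = -38809070160)
-d = -1*(-38809070160) = 38809070160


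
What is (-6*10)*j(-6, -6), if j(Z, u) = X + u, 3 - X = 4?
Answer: 420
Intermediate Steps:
X = -1 (X = 3 - 1*4 = 3 - 4 = -1)
j(Z, u) = -1 + u
(-6*10)*j(-6, -6) = (-6*10)*(-1 - 6) = -60*(-7) = 420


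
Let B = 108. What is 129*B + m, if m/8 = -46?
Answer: 13564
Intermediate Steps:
m = -368 (m = 8*(-46) = -368)
129*B + m = 129*108 - 368 = 13932 - 368 = 13564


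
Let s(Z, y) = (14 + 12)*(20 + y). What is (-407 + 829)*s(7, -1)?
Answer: 208468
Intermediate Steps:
s(Z, y) = 520 + 26*y (s(Z, y) = 26*(20 + y) = 520 + 26*y)
(-407 + 829)*s(7, -1) = (-407 + 829)*(520 + 26*(-1)) = 422*(520 - 26) = 422*494 = 208468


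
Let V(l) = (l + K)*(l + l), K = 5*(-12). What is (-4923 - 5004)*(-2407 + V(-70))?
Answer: -156777111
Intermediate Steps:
K = -60
V(l) = 2*l*(-60 + l) (V(l) = (l - 60)*(l + l) = (-60 + l)*(2*l) = 2*l*(-60 + l))
(-4923 - 5004)*(-2407 + V(-70)) = (-4923 - 5004)*(-2407 + 2*(-70)*(-60 - 70)) = -9927*(-2407 + 2*(-70)*(-130)) = -9927*(-2407 + 18200) = -9927*15793 = -156777111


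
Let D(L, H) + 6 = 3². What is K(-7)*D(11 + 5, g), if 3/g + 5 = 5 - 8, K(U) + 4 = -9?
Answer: -39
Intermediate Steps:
K(U) = -13 (K(U) = -4 - 9 = -13)
g = -3/8 (g = 3/(-5 + (5 - 8)) = 3/(-5 - 3) = 3/(-8) = 3*(-⅛) = -3/8 ≈ -0.37500)
D(L, H) = 3 (D(L, H) = -6 + 3² = -6 + 9 = 3)
K(-7)*D(11 + 5, g) = -13*3 = -39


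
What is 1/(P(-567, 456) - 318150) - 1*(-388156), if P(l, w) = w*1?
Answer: 123314832263/317694 ≈ 3.8816e+5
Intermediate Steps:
P(l, w) = w
1/(P(-567, 456) - 318150) - 1*(-388156) = 1/(456 - 318150) - 1*(-388156) = 1/(-317694) + 388156 = -1/317694 + 388156 = 123314832263/317694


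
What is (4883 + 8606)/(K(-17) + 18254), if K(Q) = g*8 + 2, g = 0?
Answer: 1927/2608 ≈ 0.73888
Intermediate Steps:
K(Q) = 2 (K(Q) = 0*8 + 2 = 0 + 2 = 2)
(4883 + 8606)/(K(-17) + 18254) = (4883 + 8606)/(2 + 18254) = 13489/18256 = 13489*(1/18256) = 1927/2608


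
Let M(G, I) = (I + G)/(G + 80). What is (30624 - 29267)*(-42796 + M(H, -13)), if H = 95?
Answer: -10162868826/175 ≈ -5.8074e+7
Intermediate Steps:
M(G, I) = (G + I)/(80 + G)
(30624 - 29267)*(-42796 + M(H, -13)) = (30624 - 29267)*(-42796 + (95 - 13)/(80 + 95)) = 1357*(-42796 + 82/175) = 1357*(-7489218/175) = -10162868826/175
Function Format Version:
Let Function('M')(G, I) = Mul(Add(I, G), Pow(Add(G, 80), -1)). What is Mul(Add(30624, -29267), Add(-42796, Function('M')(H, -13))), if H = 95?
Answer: Rational(-10162868826, 175) ≈ -5.8074e+7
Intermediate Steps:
Function('M')(G, I) = Mul(Pow(Add(80, G), -1), Add(G, I)) (Function('M')(G, I) = Mul(Add(G, I), Pow(Add(80, G), -1)) = Mul(Pow(Add(80, G), -1), Add(G, I)))
Mul(Add(30624, -29267), Add(-42796, Function('M')(H, -13))) = Mul(Add(30624, -29267), Add(-42796, Mul(Pow(Add(80, 95), -1), Add(95, -13)))) = Mul(1357, Add(-42796, Mul(Pow(175, -1), 82))) = Mul(1357, Add(-42796, Mul(Rational(1, 175), 82))) = Mul(1357, Add(-42796, Rational(82, 175))) = Mul(1357, Rational(-7489218, 175)) = Rational(-10162868826, 175)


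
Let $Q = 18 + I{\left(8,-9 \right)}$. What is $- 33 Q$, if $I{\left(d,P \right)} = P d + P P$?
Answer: $-891$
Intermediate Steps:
$I{\left(d,P \right)} = P^{2} + P d$ ($I{\left(d,P \right)} = P d + P^{2} = P^{2} + P d$)
$Q = 27$ ($Q = 18 - 9 \left(-9 + 8\right) = 18 - -9 = 18 + 9 = 27$)
$- 33 Q = \left(-33\right) 27 = -891$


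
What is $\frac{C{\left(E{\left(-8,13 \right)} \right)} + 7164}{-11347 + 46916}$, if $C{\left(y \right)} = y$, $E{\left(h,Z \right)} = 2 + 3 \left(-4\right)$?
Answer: $\frac{7154}{35569} \approx 0.20113$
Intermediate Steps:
$E{\left(h,Z \right)} = -10$ ($E{\left(h,Z \right)} = 2 - 12 = -10$)
$\frac{C{\left(E{\left(-8,13 \right)} \right)} + 7164}{-11347 + 46916} = \frac{-10 + 7164}{-11347 + 46916} = \frac{7154}{35569}$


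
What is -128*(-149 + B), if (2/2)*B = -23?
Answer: 22016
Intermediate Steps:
B = -23
-128*(-149 + B) = -128*(-149 - 23) = -128*(-172) = 22016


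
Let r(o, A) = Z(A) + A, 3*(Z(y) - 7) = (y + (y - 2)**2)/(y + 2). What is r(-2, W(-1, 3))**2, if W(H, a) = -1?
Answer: 676/9 ≈ 75.111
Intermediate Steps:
Z(y) = 7 + (y + (-2 + y)**2)/(3*(2 + y)) (Z(y) = 7 + ((y + (y - 2)**2)/(y + 2))/3 = 7 + ((y + (-2 + y)**2)/(2 + y))/3 = 7 + (y + (-2 + y)**2)/(3*(2 + y)))
r(o, A) = A + (46 + A**2 + 18*A)/(3*(2 + A)) (r(o, A) = (46 + A**2 + 18*A)/(3*(2 + A)) + A = A + (46 + A**2 + 18*A)/(3*(2 + A)))
r(-2, W(-1, 3))**2 = (2*(23 + 2*(-1)**2 + 12*(-1))/(3*(2 - 1)))**2 = ((2/3)*(23 + 2*1 - 12)/1)**2 = ((2/3)*1*(23 + 2 - 12))**2 = ((2/3)*1*13)**2 = (26/3)**2 = 676/9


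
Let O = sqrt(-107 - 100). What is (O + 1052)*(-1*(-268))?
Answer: 281936 + 804*I*sqrt(23) ≈ 2.8194e+5 + 3855.8*I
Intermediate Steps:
O = 3*I*sqrt(23) (O = sqrt(-207) = 3*I*sqrt(23) ≈ 14.387*I)
(O + 1052)*(-1*(-268)) = (3*I*sqrt(23) + 1052)*(-1*(-268)) = (1052 + 3*I*sqrt(23))*268 = 281936 + 804*I*sqrt(23)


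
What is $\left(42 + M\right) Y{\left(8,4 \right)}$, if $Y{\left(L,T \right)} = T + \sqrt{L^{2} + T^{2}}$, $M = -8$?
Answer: $136 + 136 \sqrt{5} \approx 440.11$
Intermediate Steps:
$\left(42 + M\right) Y{\left(8,4 \right)} = \left(42 - 8\right) \left(4 + \sqrt{8^{2} + 4^{2}}\right) = 34 \left(4 + \sqrt{64 + 16}\right) = 34 \left(4 + \sqrt{80}\right) = 34 \left(4 + 4 \sqrt{5}\right) = 136 + 136 \sqrt{5}$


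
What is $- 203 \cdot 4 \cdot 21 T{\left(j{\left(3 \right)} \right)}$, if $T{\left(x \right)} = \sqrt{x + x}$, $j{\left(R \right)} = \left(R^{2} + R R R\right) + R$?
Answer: $- 17052 \sqrt{78} \approx -1.506 \cdot 10^{5}$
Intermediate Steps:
$j{\left(R \right)} = R + R^{2} + R^{3}$ ($j{\left(R \right)} = \left(R^{2} + R^{2} R\right) + R = \left(R^{2} + R^{3}\right) + R = R + R^{2} + R^{3}$)
$T{\left(x \right)} = \sqrt{2} \sqrt{x}$ ($T{\left(x \right)} = \sqrt{2 x} = \sqrt{2} \sqrt{x}$)
$- 203 \cdot 4 \cdot 21 T{\left(j{\left(3 \right)} \right)} = - 203 \cdot 4 \cdot 21 \sqrt{2} \sqrt{3 \left(1 + 3 + 3^{2}\right)} = \left(-203\right) 84 \sqrt{2} \sqrt{3 \left(1 + 3 + 9\right)} = - 17052 \sqrt{2} \sqrt{3 \cdot 13} = - 17052 \sqrt{2} \sqrt{39} = - 17052 \sqrt{78}$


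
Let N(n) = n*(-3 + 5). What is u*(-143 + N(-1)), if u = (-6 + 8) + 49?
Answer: -7395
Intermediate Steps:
N(n) = 2*n (N(n) = n*2 = 2*n)
u = 51 (u = 2 + 49 = 51)
u*(-143 + N(-1)) = 51*(-143 + 2*(-1)) = 51*(-143 - 2) = 51*(-145) = -7395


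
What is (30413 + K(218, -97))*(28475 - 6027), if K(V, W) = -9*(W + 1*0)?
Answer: 702308128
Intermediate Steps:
K(V, W) = -9*W (K(V, W) = -9*(W + 0) = -9*W)
(30413 + K(218, -97))*(28475 - 6027) = (30413 - 9*(-97))*(28475 - 6027) = (30413 + 873)*22448 = 31286*22448 = 702308128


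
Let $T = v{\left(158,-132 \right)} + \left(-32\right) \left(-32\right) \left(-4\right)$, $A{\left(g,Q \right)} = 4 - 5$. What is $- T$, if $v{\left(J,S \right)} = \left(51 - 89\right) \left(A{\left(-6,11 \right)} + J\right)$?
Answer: $10062$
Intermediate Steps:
$A{\left(g,Q \right)} = -1$
$v{\left(J,S \right)} = 38 - 38 J$ ($v{\left(J,S \right)} = \left(51 - 89\right) \left(-1 + J\right) = - 38 \left(-1 + J\right) = 38 - 38 J$)
$T = -10062$ ($T = \left(38 - 6004\right) + \left(-32\right) \left(-32\right) \left(-4\right) = \left(38 - 6004\right) + 1024 \left(-4\right) = -5966 - 4096 = -10062$)
$- T = \left(-1\right) \left(-10062\right) = 10062$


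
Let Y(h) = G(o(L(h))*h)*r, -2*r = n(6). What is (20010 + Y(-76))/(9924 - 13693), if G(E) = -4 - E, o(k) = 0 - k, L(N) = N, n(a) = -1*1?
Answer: -22896/3769 ≈ -6.0748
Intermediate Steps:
n(a) = -1
o(k) = -k
r = ½ (r = -½*(-1) = ½ ≈ 0.50000)
Y(h) = -2 + h²/2 (Y(h) = (-4 - (-h)*h)*(½) = (-4 - (-1)*h²)*(½) = (-4 + h²)*(½) = -2 + h²/2)
(20010 + Y(-76))/(9924 - 13693) = (20010 + (-2 + (½)*(-76)²))/(9924 - 13693) = (20010 + (-2 + (½)*5776))/(-3769) = (20010 + (-2 + 2888))*(-1/3769) = (20010 + 2886)*(-1/3769) = 22896*(-1/3769) = -22896/3769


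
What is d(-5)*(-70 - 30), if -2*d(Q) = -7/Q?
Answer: 70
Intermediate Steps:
d(Q) = 7/(2*Q) (d(Q) = -(-7)/(2*Q) = 7/(2*Q))
d(-5)*(-70 - 30) = ((7/2)/(-5))*(-70 - 30) = ((7/2)*(-⅕))*(-100) = -7/10*(-100) = 70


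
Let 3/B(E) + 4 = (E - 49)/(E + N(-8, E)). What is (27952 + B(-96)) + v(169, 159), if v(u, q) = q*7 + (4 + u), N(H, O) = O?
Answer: 18214698/623 ≈ 29237.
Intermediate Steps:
v(u, q) = 4 + u + 7*q (v(u, q) = 7*q + (4 + u) = 4 + u + 7*q)
B(E) = 3/(-4 + (-49 + E)/(2*E)) (B(E) = 3/(-4 + (E - 49)/(E + E)) = 3/(-4 + (-49 + E)/((2*E))) = 3/(-4 + (-49 + E)*(1/(2*E))) = 3/(-4 + (-49 + E)/(2*E)))
(27952 + B(-96)) + v(169, 159) = (27952 - 6*(-96)/(49 + 7*(-96))) + (4 + 169 + 7*159) = (27952 - 6*(-96)/(49 - 672)) + (4 + 169 + 1113) = (27952 - 6*(-96)/(-623)) + 1286 = (27952 - 6*(-96)*(-1/623)) + 1286 = (27952 - 576/623) + 1286 = 17413520/623 + 1286 = 18214698/623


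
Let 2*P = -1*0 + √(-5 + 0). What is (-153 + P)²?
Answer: (306 - I*√5)²/4 ≈ 23408.0 - 342.12*I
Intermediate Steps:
P = I*√5/2 (P = (-1*0 + √(-5 + 0))/2 = (0 + √(-5))/2 = (0 + I*√5)/2 = (I*√5)/2 = I*√5/2 ≈ 1.118*I)
(-153 + P)² = (-153 + I*√5/2)²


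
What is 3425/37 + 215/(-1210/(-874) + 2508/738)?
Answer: 1308091630/9511997 ≈ 137.52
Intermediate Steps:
3425/37 + 215/(-1210/(-874) + 2508/738) = 3425*(1/37) + 215/(-1210*(-1/874) + 2508*(1/738)) = 3425/37 + 215/(605/437 + 418/123) = 3425/37 + 215/(257081/53751) = 3425/37 + 215*(53751/257081) = 3425/37 + 11556465/257081 = 1308091630/9511997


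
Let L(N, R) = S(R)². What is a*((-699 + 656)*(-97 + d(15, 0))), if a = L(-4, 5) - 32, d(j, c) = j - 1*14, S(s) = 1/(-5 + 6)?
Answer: -127968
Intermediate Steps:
S(s) = 1 (S(s) = 1/1 = 1)
L(N, R) = 1 (L(N, R) = 1² = 1)
d(j, c) = -14 + j (d(j, c) = j - 14 = -14 + j)
a = -31 (a = 1 - 32 = -31)
a*((-699 + 656)*(-97 + d(15, 0))) = -31*(-699 + 656)*(-97 + (-14 + 15)) = -(-1333)*(-97 + 1) = -(-1333)*(-96) = -31*4128 = -127968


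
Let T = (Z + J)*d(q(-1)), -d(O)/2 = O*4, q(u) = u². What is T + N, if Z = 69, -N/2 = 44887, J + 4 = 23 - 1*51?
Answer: -90070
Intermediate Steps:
J = -32 (J = -4 + (23 - 1*51) = -4 + (23 - 51) = -4 - 28 = -32)
N = -89774 (N = -2*44887 = -89774)
d(O) = -8*O (d(O) = -2*O*4 = -8*O)
T = -296 (T = (69 - 32)*(-8*(-1)²) = 37*(-8*1) = 37*(-8) = -296)
T + N = -296 - 89774 = -90070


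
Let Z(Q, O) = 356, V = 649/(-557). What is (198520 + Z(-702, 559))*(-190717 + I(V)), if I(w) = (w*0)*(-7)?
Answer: -37929034092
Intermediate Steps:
V = -649/557 (V = 649*(-1/557) = -649/557 ≈ -1.1652)
I(w) = 0 (I(w) = 0*(-7) = 0)
(198520 + Z(-702, 559))*(-190717 + I(V)) = (198520 + 356)*(-190717 + 0) = 198876*(-190717) = -37929034092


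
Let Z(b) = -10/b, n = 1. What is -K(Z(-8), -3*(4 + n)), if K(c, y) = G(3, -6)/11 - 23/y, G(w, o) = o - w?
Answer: -118/165 ≈ -0.71515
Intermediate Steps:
K(c, y) = -9/11 - 23/y (K(c, y) = (-6 - 1*3)/11 - 23/y = (-6 - 3)*(1/11) - 23/y = -9*1/11 - 23/y = -9/11 - 23/y)
-K(Z(-8), -3*(4 + n)) = -(-9/11 - 23*(-1/(3*(4 + 1)))) = -(-9/11 - 23/((-3*5))) = -(-9/11 - 23/(-15)) = -(-9/11 - 23*(-1/15)) = -(-9/11 + 23/15) = -1*118/165 = -118/165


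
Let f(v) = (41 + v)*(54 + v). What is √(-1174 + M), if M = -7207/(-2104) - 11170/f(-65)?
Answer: I*√1461770069826/34716 ≈ 34.826*I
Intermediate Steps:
M = -2699879/69432 (M = -7207/(-2104) - 11170/(2214 + (-65)² + 95*(-65)) = -7207*(-1/2104) - 11170/(2214 + 4225 - 6175) = 7207/2104 - 11170/264 = 7207/2104 - 11170*1/264 = 7207/2104 - 5585/132 = -2699879/69432 ≈ -38.885)
√(-1174 + M) = √(-1174 - 2699879/69432) = √(-84213047/69432) = I*√1461770069826/34716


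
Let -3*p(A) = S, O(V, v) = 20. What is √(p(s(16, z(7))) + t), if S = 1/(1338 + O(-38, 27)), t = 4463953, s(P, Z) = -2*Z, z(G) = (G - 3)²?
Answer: √74090352778554/4074 ≈ 2112.8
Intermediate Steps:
z(G) = (-3 + G)²
S = 1/1358 (S = 1/(1338 + 20) = 1/1358 ≈ 0.00073638)
p(A) = -1/4074 (p(A) = -⅓*1/1358 = -1/4074)
√(p(s(16, z(7))) + t) = √(-1/4074 + 4463953) = √(18186144521/4074) = √74090352778554/4074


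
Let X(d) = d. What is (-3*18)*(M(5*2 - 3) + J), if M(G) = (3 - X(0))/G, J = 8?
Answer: -3186/7 ≈ -455.14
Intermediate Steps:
M(G) = 3/G (M(G) = (3 - 1*0)/G = (3 + 0)/G = 3/G)
(-3*18)*(M(5*2 - 3) + J) = (-3*18)*(3/(5*2 - 3) + 8) = -54*(3/(10 - 3) + 8) = -54*(3/7 + 8) = -54*59/7 = -3186/7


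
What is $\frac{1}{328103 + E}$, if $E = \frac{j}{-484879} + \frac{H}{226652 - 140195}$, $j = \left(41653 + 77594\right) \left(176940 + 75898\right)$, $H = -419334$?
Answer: $\frac{13973727901}{3715856434801407} \approx 3.7606 \cdot 10^{-6}$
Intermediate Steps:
$j = 30150172986$ ($j = 119247 \cdot 252838 = 30150172986$)
$E = - \frac{868965610700396}{13973727901}$ ($E = \frac{30150172986}{-484879} - \frac{419334}{226652 - 140195} = 30150172986 \left(- \frac{1}{484879}\right) - \frac{419334}{86457} = - \frac{30150172986}{484879} - \frac{139778}{28819} = - \frac{868965610700396}{13973727901} \approx -62186.0$)
$\frac{1}{328103 + E} = \frac{1}{328103 - \frac{868965610700396}{13973727901}} = \frac{1}{\frac{3715856434801407}{13973727901}} = \frac{13973727901}{3715856434801407}$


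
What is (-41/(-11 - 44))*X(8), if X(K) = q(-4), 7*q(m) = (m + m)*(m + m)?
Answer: 2624/385 ≈ 6.8156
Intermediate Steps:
q(m) = 4*m²/7 (q(m) = ((m + m)*(m + m))/7 = ((2*m)*(2*m))/7 = (4*m²)/7 = 4*m²/7)
X(K) = 64/7 (X(K) = (4/7)*(-4)² = (4/7)*16 = 64/7)
(-41/(-11 - 44))*X(8) = (-41/(-11 - 44))*(64/7) = (-41/(-55))*(64/7) = -1/55*(-41)*(64/7) = (41/55)*(64/7) = 2624/385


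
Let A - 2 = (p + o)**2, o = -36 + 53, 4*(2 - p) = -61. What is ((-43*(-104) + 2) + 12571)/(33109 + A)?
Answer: 54544/109709 ≈ 0.49717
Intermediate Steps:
p = 69/4 (p = 2 - 1/4*(-61) = 2 + 61/4 = 69/4 ≈ 17.250)
o = 17
A = 18801/16 (A = 2 + (69/4 + 17)**2 = 2 + (137/4)**2 = 2 + 18769/16 = 18801/16 ≈ 1175.1)
((-43*(-104) + 2) + 12571)/(33109 + A) = ((-43*(-104) + 2) + 12571)/(33109 + 18801/16) = ((4472 + 2) + 12571)/(548545/16) = (4474 + 12571)*(16/548545) = 17045*(16/548545) = 54544/109709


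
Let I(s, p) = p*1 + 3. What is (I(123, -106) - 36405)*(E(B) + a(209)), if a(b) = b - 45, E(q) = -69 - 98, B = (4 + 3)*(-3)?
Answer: 109524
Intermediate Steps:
B = -21 (B = 7*(-3) = -21)
E(q) = -167
a(b) = -45 + b
I(s, p) = 3 + p (I(s, p) = p + 3 = 3 + p)
(I(123, -106) - 36405)*(E(B) + a(209)) = ((3 - 106) - 36405)*(-167 + (-45 + 209)) = (-103 - 36405)*(-167 + 164) = -36508*(-3) = 109524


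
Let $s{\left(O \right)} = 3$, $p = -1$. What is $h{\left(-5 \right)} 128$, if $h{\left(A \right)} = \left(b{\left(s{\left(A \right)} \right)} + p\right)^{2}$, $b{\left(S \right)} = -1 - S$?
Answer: $3200$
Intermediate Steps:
$h{\left(A \right)} = 25$ ($h{\left(A \right)} = \left(\left(-1 - 3\right) - 1\right)^{2} = \left(-4 - 1\right)^{2} = \left(-5\right)^{2} = 25$)
$h{\left(-5 \right)} 128 = 25 \cdot 128 = 3200$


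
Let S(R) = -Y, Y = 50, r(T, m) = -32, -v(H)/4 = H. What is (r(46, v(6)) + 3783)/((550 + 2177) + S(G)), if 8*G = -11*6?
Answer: 3751/2677 ≈ 1.4012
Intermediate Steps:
v(H) = -4*H
G = -33/4 (G = (-11*6)/8 = (⅛)*(-66) = -33/4 ≈ -8.2500)
S(R) = -50 (S(R) = -1*50 = -50)
(r(46, v(6)) + 3783)/((550 + 2177) + S(G)) = (-32 + 3783)/((550 + 2177) - 50) = 3751/(2727 - 50) = 3751/2677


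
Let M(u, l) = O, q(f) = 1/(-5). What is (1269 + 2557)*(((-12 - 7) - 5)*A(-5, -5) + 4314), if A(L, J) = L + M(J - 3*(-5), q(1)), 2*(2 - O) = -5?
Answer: 16551276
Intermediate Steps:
O = 9/2 (O = 2 - ½*(-5) = 2 + 5/2 = 9/2 ≈ 4.5000)
q(f) = -⅕
M(u, l) = 9/2
A(L, J) = 9/2 + L (A(L, J) = L + 9/2 = 9/2 + L)
(1269 + 2557)*(((-12 - 7) - 5)*A(-5, -5) + 4314) = (1269 + 2557)*(((-12 - 7) - 5)*(9/2 - 5) + 4314) = 3826*((-19 - 5)*(-½) + 4314) = 3826*(-24*(-½) + 4314) = 3826*(12 + 4314) = 3826*4326 = 16551276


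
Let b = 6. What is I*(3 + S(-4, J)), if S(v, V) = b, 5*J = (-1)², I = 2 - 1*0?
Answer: 18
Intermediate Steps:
I = 2 (I = 2 + 0 = 2)
J = ⅕ (J = (⅕)*(-1)² = (⅕)*1 = ⅕ ≈ 0.20000)
S(v, V) = 6
I*(3 + S(-4, J)) = 2*(3 + 6) = 2*9 = 18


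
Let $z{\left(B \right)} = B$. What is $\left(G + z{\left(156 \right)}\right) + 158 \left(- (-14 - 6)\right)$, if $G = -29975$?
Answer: $-26659$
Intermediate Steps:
$\left(G + z{\left(156 \right)}\right) + 158 \left(- (-14 - 6)\right) = \left(-29975 + 156\right) + 158 \left(- (-14 - 6)\right) = -29819 + 158 \left(\left(-1\right) \left(-20\right)\right) = -29819 + 158 \cdot 20 = -29819 + 3160 = -26659$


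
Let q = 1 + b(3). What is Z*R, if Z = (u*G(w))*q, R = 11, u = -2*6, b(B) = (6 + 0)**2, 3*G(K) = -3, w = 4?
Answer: 4884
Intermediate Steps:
G(K) = -1 (G(K) = (1/3)*(-3) = -1)
b(B) = 36 (b(B) = 6**2 = 36)
u = -12
q = 37 (q = 1 + 36 = 37)
Z = 444 (Z = -12*(-1)*37 = 12*37 = 444)
Z*R = 444*11 = 4884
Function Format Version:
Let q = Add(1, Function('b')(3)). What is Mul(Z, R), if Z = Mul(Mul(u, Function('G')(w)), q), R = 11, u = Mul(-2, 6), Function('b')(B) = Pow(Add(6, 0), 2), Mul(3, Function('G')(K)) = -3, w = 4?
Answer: 4884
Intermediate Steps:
Function('G')(K) = -1 (Function('G')(K) = Mul(Rational(1, 3), -3) = -1)
Function('b')(B) = 36 (Function('b')(B) = Pow(6, 2) = 36)
u = -12
q = 37 (q = Add(1, 36) = 37)
Z = 444 (Z = Mul(Mul(-12, -1), 37) = Mul(12, 37) = 444)
Mul(Z, R) = Mul(444, 11) = 4884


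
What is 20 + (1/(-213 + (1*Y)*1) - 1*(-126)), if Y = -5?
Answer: 31827/218 ≈ 146.00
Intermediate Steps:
20 + (1/(-213 + (1*Y)*1) - 1*(-126)) = 20 + (1/(-213 + (1*(-5))*1) - 1*(-126)) = 20 + (1/(-213 - 5*1) + 126) = 20 + (1/(-213 - 5) + 126) = 20 + (1/(-218) + 126) = 20 + (-1/218 + 126) = 20 + 27467/218 = 31827/218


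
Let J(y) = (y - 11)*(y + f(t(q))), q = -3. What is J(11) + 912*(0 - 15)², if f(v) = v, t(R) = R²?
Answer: 205200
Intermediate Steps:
J(y) = (-11 + y)*(9 + y) (J(y) = (y - 11)*(y + (-3)²) = (-11 + y)*(y + 9) = (-11 + y)*(9 + y))
J(11) + 912*(0 - 15)² = (-99 + 11² - 2*11) + 912*(0 - 15)² = (-99 + 121 - 22) + 912*(-15)² = 0 + 912*225 = 0 + 205200 = 205200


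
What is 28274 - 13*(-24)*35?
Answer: 39194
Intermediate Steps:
28274 - 13*(-24)*35 = 28274 - (-312)*35 = 28274 - 1*(-10920) = 28274 + 10920 = 39194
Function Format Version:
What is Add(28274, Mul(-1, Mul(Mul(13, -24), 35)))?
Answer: 39194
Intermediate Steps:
Add(28274, Mul(-1, Mul(Mul(13, -24), 35))) = Add(28274, Mul(-1, Mul(-312, 35))) = Add(28274, Mul(-1, -10920)) = Add(28274, 10920) = 39194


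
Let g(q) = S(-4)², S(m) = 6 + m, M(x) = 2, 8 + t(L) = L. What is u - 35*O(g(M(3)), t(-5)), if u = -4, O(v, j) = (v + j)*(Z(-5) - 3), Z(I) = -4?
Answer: -2209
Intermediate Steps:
t(L) = -8 + L
g(q) = 4 (g(q) = (6 - 4)² = 2² = 4)
O(v, j) = -7*j - 7*v (O(v, j) = (v + j)*(-4 - 3) = (j + v)*(-7) = -7*j - 7*v)
u - 35*O(g(M(3)), t(-5)) = -4 - 35*(-7*(-8 - 5) - 7*4) = -4 - 35*(-7*(-13) - 28) = -4 - 35*(91 - 28) = -4 - 35*63 = -4 - 2205 = -2209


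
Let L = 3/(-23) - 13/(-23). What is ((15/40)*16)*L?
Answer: 60/23 ≈ 2.6087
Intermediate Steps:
L = 10/23 (L = 3*(-1/23) - 13*(-1/23) = -3/23 + 13/23 = 10/23 ≈ 0.43478)
((15/40)*16)*L = ((15/40)*16)*(10/23) = ((15*(1/40))*16)*(10/23) = ((3/8)*16)*(10/23) = 6*(10/23) = 60/23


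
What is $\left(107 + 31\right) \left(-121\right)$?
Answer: $-16698$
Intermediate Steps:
$\left(107 + 31\right) \left(-121\right) = 138 \left(-121\right) = -16698$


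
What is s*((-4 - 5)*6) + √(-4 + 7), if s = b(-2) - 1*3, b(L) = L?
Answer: 270 + √3 ≈ 271.73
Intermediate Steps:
s = -5 (s = -2 - 1*3 = -2 - 3 = -5)
s*((-4 - 5)*6) + √(-4 + 7) = -5*(-4 - 5)*6 + √(-4 + 7) = -(-45)*6 + √3 = -5*(-54) + √3 = 270 + √3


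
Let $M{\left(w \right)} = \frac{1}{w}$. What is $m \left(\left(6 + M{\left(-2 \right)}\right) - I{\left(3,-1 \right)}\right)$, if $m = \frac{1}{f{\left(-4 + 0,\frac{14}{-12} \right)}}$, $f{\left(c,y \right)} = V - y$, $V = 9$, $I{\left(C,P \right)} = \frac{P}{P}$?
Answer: $\frac{27}{61} \approx 0.44262$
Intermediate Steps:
$I{\left(C,P \right)} = 1$
$f{\left(c,y \right)} = 9 - y$
$m = \frac{6}{61}$ ($m = \frac{1}{9 - \frac{14}{-12}} = \frac{1}{9 - 14 \left(- \frac{1}{12}\right)} = \frac{1}{9 - - \frac{7}{6}} = \frac{1}{9 + \frac{7}{6}} = \frac{1}{\frac{61}{6}} = \frac{6}{61} \approx 0.098361$)
$m \left(\left(6 + M{\left(-2 \right)}\right) - I{\left(3,-1 \right)}\right) = \frac{6 \left(\left(6 + \frac{1}{-2}\right) - 1\right)}{61} = \frac{6 \left(\left(6 - \frac{1}{2}\right) - 1\right)}{61} = \frac{6 \left(\frac{11}{2} - 1\right)}{61} = \frac{6}{61} \cdot \frac{9}{2} = \frac{27}{61}$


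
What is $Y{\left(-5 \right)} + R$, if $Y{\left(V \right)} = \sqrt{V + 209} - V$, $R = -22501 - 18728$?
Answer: $-41224 + 2 \sqrt{51} \approx -41210.0$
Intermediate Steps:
$R = -41229$
$Y{\left(V \right)} = \sqrt{209 + V} - V$
$Y{\left(-5 \right)} + R = \left(\sqrt{209 - 5} - -5\right) - 41229 = \left(\sqrt{204} + 5\right) - 41229 = \left(2 \sqrt{51} + 5\right) - 41229 = \left(5 + 2 \sqrt{51}\right) - 41229 = -41224 + 2 \sqrt{51}$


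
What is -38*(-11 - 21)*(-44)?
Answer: -53504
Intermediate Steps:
-38*(-11 - 21)*(-44) = -38*(-32)*(-44) = 1216*(-44) = -53504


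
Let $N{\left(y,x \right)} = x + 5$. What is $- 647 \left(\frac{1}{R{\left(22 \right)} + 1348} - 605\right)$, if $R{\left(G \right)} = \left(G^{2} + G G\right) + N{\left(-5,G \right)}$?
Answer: $\frac{917131558}{2343} \approx 3.9143 \cdot 10^{5}$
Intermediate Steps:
$N{\left(y,x \right)} = 5 + x$
$R{\left(G \right)} = 5 + G + 2 G^{2}$ ($R{\left(G \right)} = \left(G^{2} + G G\right) + \left(5 + G\right) = \left(G^{2} + G^{2}\right) + \left(5 + G\right) = 2 G^{2} + \left(5 + G\right) = 5 + G + 2 G^{2}$)
$- 647 \left(\frac{1}{R{\left(22 \right)} + 1348} - 605\right) = - 647 \left(\frac{1}{\left(5 + 22 + 2 \cdot 22^{2}\right) + 1348} - 605\right) = - 647 \left(\frac{1}{\left(5 + 22 + 2 \cdot 484\right) + 1348} - 605\right) = - 647 \left(\frac{1}{\left(5 + 22 + 968\right) + 1348} - 605\right) = - 647 \left(\frac{1}{995 + 1348} - 605\right) = - 647 \left(\frac{1}{2343} - 605\right) = \left(-647\right) \left(- \frac{1417514}{2343}\right) = \frac{917131558}{2343}$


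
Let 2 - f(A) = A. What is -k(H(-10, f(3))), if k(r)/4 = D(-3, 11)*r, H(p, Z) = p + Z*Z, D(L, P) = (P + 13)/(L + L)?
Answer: -144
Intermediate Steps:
f(A) = 2 - A
D(L, P) = (13 + P)/(2*L) (D(L, P) = (13 + P)/((2*L)) = (13 + P)*(1/(2*L)) = (13 + P)/(2*L))
H(p, Z) = p + Z**2
k(r) = -16*r (k(r) = 4*(((1/2)*(13 + 11)/(-3))*r) = 4*(((1/2)*(-1/3)*24)*r) = 4*(-4*r) = -16*r)
-k(H(-10, f(3))) = -(-16)*(-10 + (2 - 1*3)**2) = -(-16)*(-10 + (2 - 3)**2) = -(-16)*(-10 + (-1)**2) = -(-16)*(-10 + 1) = -(-16)*(-9) = -1*144 = -144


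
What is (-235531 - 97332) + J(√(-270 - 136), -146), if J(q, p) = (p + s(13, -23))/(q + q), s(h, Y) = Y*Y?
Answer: -332863 - 383*I*√406/812 ≈ -3.3286e+5 - 9.504*I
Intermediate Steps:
s(h, Y) = Y²
J(q, p) = (529 + p)/(2*q) (J(q, p) = (p + (-23)²)/(q + q) = (p + 529)/((2*q)) = (529 + p)*(1/(2*q)) = (529 + p)/(2*q))
(-235531 - 97332) + J(√(-270 - 136), -146) = (-235531 - 97332) + (529 - 146)/(2*(√(-270 - 136))) = -332863 + (½)*383/√(-406) = -332863 + (½)*383/(I*√406) = -332863 + (½)*(-I*√406/406)*383 = -332863 - 383*I*√406/812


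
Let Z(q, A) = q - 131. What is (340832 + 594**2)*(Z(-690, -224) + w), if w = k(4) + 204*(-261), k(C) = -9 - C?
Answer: -37512178104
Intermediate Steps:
w = -53257 (w = (-9 - 1*4) + 204*(-261) = (-9 - 4) - 53244 = -13 - 53244 = -53257)
Z(q, A) = -131 + q
(340832 + 594**2)*(Z(-690, -224) + w) = (340832 + 594**2)*((-131 - 690) - 53257) = (340832 + 352836)*(-821 - 53257) = 693668*(-54078) = -37512178104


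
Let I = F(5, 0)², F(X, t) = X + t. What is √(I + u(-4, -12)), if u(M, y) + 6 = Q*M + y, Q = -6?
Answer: √31 ≈ 5.5678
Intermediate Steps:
I = 25 (I = (5 + 0)² = 5² = 25)
u(M, y) = -6 + y - 6*M (u(M, y) = -6 + (-6*M + y) = -6 + (y - 6*M) = -6 + y - 6*M)
√(I + u(-4, -12)) = √(25 + (-6 - 12 - 6*(-4))) = √(25 + (-6 - 12 + 24)) = √(25 + 6) = √31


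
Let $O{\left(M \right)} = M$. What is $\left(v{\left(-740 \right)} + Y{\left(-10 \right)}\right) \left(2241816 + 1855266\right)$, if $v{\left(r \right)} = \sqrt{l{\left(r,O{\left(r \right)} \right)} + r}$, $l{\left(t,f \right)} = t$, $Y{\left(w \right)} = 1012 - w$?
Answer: $4187217804 + 8194164 i \sqrt{370} \approx 4.1872 \cdot 10^{9} + 1.5762 \cdot 10^{8} i$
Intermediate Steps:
$v{\left(r \right)} = \sqrt{2} \sqrt{r}$ ($v{\left(r \right)} = \sqrt{r + r} = \sqrt{2 r} = \sqrt{2} \sqrt{r}$)
$\left(v{\left(-740 \right)} + Y{\left(-10 \right)}\right) \left(2241816 + 1855266\right) = \left(\sqrt{2} \sqrt{-740} + \left(1012 - -10\right)\right) \left(2241816 + 1855266\right) = \left(\sqrt{2} \cdot 2 i \sqrt{185} + \left(1012 + 10\right)\right) 4097082 = \left(2 i \sqrt{370} + 1022\right) 4097082 = \left(1022 + 2 i \sqrt{370}\right) 4097082 = 4187217804 + 8194164 i \sqrt{370}$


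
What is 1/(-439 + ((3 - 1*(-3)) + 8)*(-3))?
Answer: -1/481 ≈ -0.0020790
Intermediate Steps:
1/(-439 + ((3 - 1*(-3)) + 8)*(-3)) = 1/(-439 + ((3 + 3) + 8)*(-3)) = 1/(-439 + (6 + 8)*(-3)) = 1/(-439 + 14*(-3)) = 1/(-439 - 42) = 1/(-481) = -1/481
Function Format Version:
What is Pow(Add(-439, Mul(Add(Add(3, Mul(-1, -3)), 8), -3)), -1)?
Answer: Rational(-1, 481) ≈ -0.0020790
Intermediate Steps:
Pow(Add(-439, Mul(Add(Add(3, Mul(-1, -3)), 8), -3)), -1) = Pow(Add(-439, Mul(Add(Add(3, 3), 8), -3)), -1) = Pow(Add(-439, Mul(Add(6, 8), -3)), -1) = Pow(Add(-439, Mul(14, -3)), -1) = Pow(Add(-439, -42), -1) = Pow(-481, -1) = Rational(-1, 481)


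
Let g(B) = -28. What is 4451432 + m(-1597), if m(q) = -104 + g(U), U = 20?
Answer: 4451300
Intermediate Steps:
m(q) = -132 (m(q) = -104 - 28 = -132)
4451432 + m(-1597) = 4451432 - 132 = 4451300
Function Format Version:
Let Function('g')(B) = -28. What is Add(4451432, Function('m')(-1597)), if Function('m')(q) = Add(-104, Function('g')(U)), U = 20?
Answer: 4451300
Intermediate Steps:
Function('m')(q) = -132 (Function('m')(q) = Add(-104, -28) = -132)
Add(4451432, Function('m')(-1597)) = Add(4451432, -132) = 4451300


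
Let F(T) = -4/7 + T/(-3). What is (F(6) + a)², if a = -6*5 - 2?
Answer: 58564/49 ≈ 1195.2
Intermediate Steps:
F(T) = -4/7 - T/3 (F(T) = -4*⅐ + T*(-⅓) = -4/7 - T/3)
a = -32 (a = -30 - 2 = -32)
(F(6) + a)² = ((-4/7 - ⅓*6) - 32)² = ((-4/7 - 2) - 32)² = (-18/7 - 32)² = (-242/7)² = 58564/49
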